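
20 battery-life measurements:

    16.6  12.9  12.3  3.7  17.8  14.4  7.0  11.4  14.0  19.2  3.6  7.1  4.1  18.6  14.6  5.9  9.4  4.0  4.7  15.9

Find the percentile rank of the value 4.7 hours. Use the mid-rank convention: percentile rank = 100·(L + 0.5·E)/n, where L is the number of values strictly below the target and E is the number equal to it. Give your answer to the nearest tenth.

22.5

Sorted: 3.6, 3.7, 4.0, 4.1, 4.7, 5.9, 7.0, 7.1, 9.4, 11.4, 12.3, 12.9, 14.0, 14.4, 14.6, 15.9, 16.6, 17.8, 18.6, 19.2.
Count below 4.7: L = 4; count equal: E = 1; n = 20.
Percentile rank = 100·(4 + 0.5·1)/20 = 100·4.5/20 = 22.5.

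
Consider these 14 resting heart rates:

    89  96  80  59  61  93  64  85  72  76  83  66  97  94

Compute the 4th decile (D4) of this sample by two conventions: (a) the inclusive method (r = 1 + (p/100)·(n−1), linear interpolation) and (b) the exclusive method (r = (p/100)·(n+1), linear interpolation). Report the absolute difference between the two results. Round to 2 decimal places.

0.80

Sorted: 59, 61, 64, 66, 72, 76, 80, 83, 85, 89, 93, 94, 96, 97.
n = 14.
(a) r = 6.2; between ranks 6 (76) and 7 (80): 76.8.
(b) r = 6 → value at rank 6 = 76.
|76.8 − 76| = 0.8.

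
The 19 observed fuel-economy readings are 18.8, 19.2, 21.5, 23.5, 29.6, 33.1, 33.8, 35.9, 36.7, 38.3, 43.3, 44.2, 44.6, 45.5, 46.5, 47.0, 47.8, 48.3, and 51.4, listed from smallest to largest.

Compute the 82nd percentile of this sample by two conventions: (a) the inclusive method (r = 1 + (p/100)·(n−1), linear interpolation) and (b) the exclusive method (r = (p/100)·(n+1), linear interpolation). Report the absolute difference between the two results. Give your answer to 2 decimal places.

0.44

n = 19.
(a) r = 15.76; between ranks 15 (46.5) and 16 (47.0): 46.88.
(b) r = 16.4; between ranks 16 (47.0) and 17 (47.8): 47.32.
|46.88 − 47.32| = 0.44.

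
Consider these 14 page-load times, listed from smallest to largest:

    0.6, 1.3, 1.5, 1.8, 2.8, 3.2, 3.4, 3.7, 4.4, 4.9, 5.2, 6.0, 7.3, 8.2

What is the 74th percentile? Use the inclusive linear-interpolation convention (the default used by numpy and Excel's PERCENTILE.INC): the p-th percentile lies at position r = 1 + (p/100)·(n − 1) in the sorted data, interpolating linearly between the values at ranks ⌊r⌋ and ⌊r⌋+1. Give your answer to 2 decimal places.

5.09

n = 14.
r = 1 + (74/100)·(14 − 1) = 1 + 9.62 = 10.62.
Rank 10 is 4.9 and rank 11 is 5.2.
Interpolate: 4.9 + 0.62·(5.2 − 4.9) = 4.9 + 0.62·0.3 = 5.086.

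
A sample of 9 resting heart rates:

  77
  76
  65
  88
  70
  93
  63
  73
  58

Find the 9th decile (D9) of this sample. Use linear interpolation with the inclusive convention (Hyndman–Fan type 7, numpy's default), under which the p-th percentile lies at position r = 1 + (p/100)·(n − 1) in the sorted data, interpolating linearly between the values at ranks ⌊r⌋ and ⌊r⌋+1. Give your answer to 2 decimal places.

89.00

Sorted: 58, 63, 65, 70, 73, 76, 77, 88, 93.
n = 9.
r = 1 + (90/100)·(9 − 1) = 1 + 7.2 = 8.2.
Rank 8 is 88 and rank 9 is 93.
Interpolate: 88 + 0.2·(93 − 88) = 88 + 0.2·5 = 89.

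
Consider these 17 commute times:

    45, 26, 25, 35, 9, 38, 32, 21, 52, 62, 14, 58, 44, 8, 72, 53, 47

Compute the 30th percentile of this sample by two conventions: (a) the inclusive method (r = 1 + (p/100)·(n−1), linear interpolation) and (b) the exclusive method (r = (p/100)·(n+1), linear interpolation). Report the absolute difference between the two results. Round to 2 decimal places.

0.40

Sorted: 8, 9, 14, 21, 25, 26, 32, 35, 38, 44, 45, 47, 52, 53, 58, 62, 72.
n = 17.
(a) r = 5.8; between ranks 5 (25) and 6 (26): 25.8.
(b) r = 5.4; between ranks 5 (25) and 6 (26): 25.4.
|25.8 − 25.4| = 0.4.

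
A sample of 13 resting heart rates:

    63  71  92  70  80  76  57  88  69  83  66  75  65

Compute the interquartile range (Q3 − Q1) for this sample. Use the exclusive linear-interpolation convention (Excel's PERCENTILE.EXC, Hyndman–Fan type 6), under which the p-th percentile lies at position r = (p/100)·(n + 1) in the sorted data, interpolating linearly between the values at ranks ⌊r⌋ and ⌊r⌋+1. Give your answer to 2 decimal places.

16.00

Sorted: 57, 63, 65, 66, 69, 70, 71, 75, 76, 80, 83, 88, 92.
n = 13.
P25: r = 3.5; ranks 3–4 are 65, 66; interpolating gives 65.5.
P75: r = 10.5; ranks 10–11 are 80, 83; interpolating gives 81.5.
Difference: 81.5 − 65.5 = 16.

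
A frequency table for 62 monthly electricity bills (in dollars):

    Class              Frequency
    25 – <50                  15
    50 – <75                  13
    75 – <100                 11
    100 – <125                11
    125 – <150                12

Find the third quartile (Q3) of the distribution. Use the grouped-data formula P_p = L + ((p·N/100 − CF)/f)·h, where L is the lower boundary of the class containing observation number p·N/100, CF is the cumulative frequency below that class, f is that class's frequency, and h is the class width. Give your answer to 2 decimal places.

117.05

N = 62; target position k = 75/100 · 62 = 46.5.
Cumulative frequencies: 15, 28, 39, 50, 62.
Observation 46.5 falls in the class 100 – <125.
L = 100, CF = 39, f = 11, h = 25.
P75 = 100 + ((46.5 − 39)/11)·25 = 100 + 17.0455 = 117.045.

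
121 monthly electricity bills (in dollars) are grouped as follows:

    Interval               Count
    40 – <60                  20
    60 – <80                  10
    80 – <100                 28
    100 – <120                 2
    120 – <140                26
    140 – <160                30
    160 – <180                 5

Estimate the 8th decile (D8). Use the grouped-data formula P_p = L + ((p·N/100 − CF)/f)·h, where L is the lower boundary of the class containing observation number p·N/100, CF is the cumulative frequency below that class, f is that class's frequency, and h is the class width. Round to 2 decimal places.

147.20

N = 121; target position k = 80/100 · 121 = 96.8.
Cumulative frequencies: 20, 30, 58, 60, 86, 116, 121.
Observation 96.8 falls in the class 140 – <160.
L = 140, CF = 86, f = 30, h = 20.
P80 = 140 + ((96.8 − 86)/30)·20 = 140 + 7.2 = 147.2.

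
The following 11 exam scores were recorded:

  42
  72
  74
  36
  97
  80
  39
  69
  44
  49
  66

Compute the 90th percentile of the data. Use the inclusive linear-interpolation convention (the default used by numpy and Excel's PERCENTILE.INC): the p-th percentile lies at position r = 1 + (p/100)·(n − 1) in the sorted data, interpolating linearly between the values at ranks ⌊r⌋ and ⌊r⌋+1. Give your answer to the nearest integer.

Sorted: 36, 39, 42, 44, 49, 66, 69, 72, 74, 80, 97.
n = 11.
r = 1 + (90/100)·(11 − 1) = 1 + 9 = 10.
r is an integer, so P90 is the value at rank 10: 80.

80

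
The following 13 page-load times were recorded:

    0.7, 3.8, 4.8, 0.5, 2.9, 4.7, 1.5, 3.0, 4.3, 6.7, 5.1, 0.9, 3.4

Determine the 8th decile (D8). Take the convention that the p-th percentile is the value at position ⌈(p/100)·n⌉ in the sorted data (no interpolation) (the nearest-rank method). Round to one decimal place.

Sorted: 0.5, 0.7, 0.9, 1.5, 2.9, 3.0, 3.4, 3.8, 4.3, 4.7, 4.8, 5.1, 6.7.
n = 13.
Position = ⌈80/100 · 13⌉ = ⌈10.4⌉ = 11.
The value at rank 11 is 4.8.

4.8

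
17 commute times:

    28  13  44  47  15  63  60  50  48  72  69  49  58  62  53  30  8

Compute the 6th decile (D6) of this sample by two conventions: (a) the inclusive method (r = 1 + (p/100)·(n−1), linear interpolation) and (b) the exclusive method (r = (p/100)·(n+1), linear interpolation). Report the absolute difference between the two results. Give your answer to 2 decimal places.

0.60

Sorted: 8, 13, 15, 28, 30, 44, 47, 48, 49, 50, 53, 58, 60, 62, 63, 69, 72.
n = 17.
(a) r = 10.6; between ranks 10 (50) and 11 (53): 51.8.
(b) r = 10.8; between ranks 10 (50) and 11 (53): 52.4.
|51.8 − 52.4| = 0.6.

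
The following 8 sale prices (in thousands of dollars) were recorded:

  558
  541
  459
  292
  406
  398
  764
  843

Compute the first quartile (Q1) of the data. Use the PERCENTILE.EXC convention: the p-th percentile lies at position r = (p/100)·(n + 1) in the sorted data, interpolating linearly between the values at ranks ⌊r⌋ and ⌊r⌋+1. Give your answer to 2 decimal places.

400.00

Sorted: 292, 398, 406, 459, 541, 558, 764, 843.
n = 8.
r = (25/100)·(8 + 1) = 2.25.
Rank 2 is 398 and rank 3 is 406.
Interpolate: 398 + 0.25·(406 − 398) = 398 + 0.25·8 = 400.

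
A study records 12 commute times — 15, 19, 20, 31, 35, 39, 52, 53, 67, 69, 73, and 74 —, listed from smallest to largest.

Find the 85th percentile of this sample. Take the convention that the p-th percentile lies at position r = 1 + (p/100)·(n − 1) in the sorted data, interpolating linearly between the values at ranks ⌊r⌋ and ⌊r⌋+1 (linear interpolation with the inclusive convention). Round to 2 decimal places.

n = 12.
r = 1 + (85/100)·(12 − 1) = 1 + 9.35 = 10.35.
Rank 10 is 69 and rank 11 is 73.
Interpolate: 69 + 0.35·(73 − 69) = 69 + 0.35·4 = 70.4.

70.40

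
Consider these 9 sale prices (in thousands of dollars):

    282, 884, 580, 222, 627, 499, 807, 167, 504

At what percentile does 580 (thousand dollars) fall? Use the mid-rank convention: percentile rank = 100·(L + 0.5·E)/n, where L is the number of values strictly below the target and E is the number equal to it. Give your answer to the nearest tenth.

Sorted: 167, 222, 282, 499, 504, 580, 627, 807, 884.
Count below 580: L = 5; count equal: E = 1; n = 9.
Percentile rank = 100·(5 + 0.5·1)/9 = 100·5.5/9 = 61.11.

61.1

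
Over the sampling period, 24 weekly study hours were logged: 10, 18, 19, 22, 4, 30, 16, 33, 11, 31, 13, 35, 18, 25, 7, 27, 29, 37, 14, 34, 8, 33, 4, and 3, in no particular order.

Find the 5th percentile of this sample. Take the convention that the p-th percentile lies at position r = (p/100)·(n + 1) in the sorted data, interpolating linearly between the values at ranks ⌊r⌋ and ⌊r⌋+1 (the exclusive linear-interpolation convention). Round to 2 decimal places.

Sorted: 3, 4, 4, 7, 8, 10, 11, 13, 14, 16, 18, 18, 19, 22, 25, 27, 29, 30, 31, 33, 33, 34, 35, 37.
n = 24.
r = (5/100)·(24 + 1) = 1.25.
Rank 1 is 3 and rank 2 is 4.
Interpolate: 3 + 0.25·(4 − 3) = 3 + 0.25·1 = 3.25.

3.25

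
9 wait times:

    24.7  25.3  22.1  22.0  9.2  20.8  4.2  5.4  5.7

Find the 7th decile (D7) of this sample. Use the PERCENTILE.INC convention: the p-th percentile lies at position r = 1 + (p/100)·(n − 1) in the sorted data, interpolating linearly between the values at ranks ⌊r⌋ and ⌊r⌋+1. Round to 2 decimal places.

Sorted: 4.2, 5.4, 5.7, 9.2, 20.8, 22.0, 22.1, 24.7, 25.3.
n = 9.
r = 1 + (70/100)·(9 − 1) = 1 + 5.6 = 6.6.
Rank 6 is 22.0 and rank 7 is 22.1.
Interpolate: 22.0 + 0.6·(22.1 − 22.0) = 22.0 + 0.6·0.1 = 22.06.

22.06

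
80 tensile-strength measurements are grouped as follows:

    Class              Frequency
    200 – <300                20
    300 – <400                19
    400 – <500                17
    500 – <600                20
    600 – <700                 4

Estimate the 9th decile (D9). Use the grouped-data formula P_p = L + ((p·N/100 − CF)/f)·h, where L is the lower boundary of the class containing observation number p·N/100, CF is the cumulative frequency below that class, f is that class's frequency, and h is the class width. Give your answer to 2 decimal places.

580.00

N = 80; target position k = 90/100 · 80 = 72.
Cumulative frequencies: 20, 39, 56, 76, 80.
Observation 72 falls in the class 500 – <600.
L = 500, CF = 56, f = 20, h = 100.
P90 = 500 + ((72 − 56)/20)·100 = 500 + 80 = 580.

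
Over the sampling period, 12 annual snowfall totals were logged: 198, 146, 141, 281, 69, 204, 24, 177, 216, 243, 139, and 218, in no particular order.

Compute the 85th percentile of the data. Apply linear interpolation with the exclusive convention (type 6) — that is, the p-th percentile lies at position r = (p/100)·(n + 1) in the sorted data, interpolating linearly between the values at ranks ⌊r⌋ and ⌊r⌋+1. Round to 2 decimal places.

244.90

Sorted: 24, 69, 139, 141, 146, 177, 198, 204, 216, 218, 243, 281.
n = 12.
r = (85/100)·(12 + 1) = 11.05.
Rank 11 is 243 and rank 12 is 281.
Interpolate: 243 + 0.05·(281 − 243) = 243 + 0.05·38 = 244.9.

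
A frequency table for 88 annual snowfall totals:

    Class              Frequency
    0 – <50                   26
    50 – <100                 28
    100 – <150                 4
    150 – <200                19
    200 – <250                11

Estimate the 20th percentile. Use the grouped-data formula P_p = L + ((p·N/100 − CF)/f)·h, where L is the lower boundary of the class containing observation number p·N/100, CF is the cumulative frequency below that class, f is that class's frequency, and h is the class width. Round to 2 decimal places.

33.85

N = 88; target position k = 20/100 · 88 = 17.6.
Cumulative frequencies: 26, 54, 58, 77, 88.
Observation 17.6 falls in the class 0 – <50.
L = 0, CF = 0, f = 26, h = 50.
P20 = 0 + ((17.6 − 0)/26)·50 = 0 + 33.8462 = 33.8462.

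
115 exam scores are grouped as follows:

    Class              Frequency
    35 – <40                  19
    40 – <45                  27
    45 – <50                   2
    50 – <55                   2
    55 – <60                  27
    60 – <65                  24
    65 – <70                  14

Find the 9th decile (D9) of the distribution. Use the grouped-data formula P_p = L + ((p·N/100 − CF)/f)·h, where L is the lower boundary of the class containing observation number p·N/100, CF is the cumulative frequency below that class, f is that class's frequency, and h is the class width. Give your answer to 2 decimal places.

65.89

N = 115; target position k = 90/100 · 115 = 103.5.
Cumulative frequencies: 19, 46, 48, 50, 77, 101, 115.
Observation 103.5 falls in the class 65 – <70.
L = 65, CF = 101, f = 14, h = 5.
P90 = 65 + ((103.5 − 101)/14)·5 = 65 + 0.892857 = 65.8929.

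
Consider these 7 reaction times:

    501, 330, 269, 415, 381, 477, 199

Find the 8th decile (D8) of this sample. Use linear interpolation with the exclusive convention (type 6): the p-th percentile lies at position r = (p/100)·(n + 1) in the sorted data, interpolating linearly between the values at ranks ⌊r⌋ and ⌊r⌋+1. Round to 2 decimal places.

486.60

Sorted: 199, 269, 330, 381, 415, 477, 501.
n = 7.
r = (80/100)·(7 + 1) = 6.4.
Rank 6 is 477 and rank 7 is 501.
Interpolate: 477 + 0.4·(501 − 477) = 477 + 0.4·24 = 486.6.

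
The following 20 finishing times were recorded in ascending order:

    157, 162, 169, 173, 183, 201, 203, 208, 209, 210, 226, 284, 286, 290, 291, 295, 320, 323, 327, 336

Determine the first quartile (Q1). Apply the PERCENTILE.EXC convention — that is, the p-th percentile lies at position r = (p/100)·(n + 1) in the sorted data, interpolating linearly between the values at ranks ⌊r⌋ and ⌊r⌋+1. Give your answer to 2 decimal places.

187.50

n = 20.
r = (25/100)·(20 + 1) = 5.25.
Rank 5 is 183 and rank 6 is 201.
Interpolate: 183 + 0.25·(201 − 183) = 183 + 0.25·18 = 187.5.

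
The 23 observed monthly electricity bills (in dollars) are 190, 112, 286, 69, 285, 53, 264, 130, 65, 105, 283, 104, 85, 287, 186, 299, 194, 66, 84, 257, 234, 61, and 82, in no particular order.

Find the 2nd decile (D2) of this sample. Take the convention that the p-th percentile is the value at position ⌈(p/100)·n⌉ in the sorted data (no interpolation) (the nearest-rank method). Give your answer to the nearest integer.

69

Sorted: 53, 61, 65, 66, 69, 82, 84, 85, 104, 105, 112, 130, 186, 190, 194, 234, 257, 264, 283, 285, 286, 287, 299.
n = 23.
Position = ⌈20/100 · 23⌉ = ⌈4.6⌉ = 5.
The value at rank 5 is 69.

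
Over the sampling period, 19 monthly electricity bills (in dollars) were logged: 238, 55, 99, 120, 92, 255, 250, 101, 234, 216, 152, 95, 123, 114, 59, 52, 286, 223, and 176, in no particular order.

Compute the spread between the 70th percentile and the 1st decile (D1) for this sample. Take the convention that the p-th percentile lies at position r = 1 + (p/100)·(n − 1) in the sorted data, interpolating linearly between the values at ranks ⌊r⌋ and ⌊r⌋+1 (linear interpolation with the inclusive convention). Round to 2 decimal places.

Sorted: 52, 55, 59, 92, 95, 99, 101, 114, 120, 123, 152, 176, 216, 223, 234, 238, 250, 255, 286.
n = 19.
P10: r = 2.8; ranks 2–3 are 55, 59; interpolating gives 58.2.
P70: r = 13.6; ranks 13–14 are 216, 223; interpolating gives 220.2.
Difference: 220.2 − 58.2 = 162.

162.00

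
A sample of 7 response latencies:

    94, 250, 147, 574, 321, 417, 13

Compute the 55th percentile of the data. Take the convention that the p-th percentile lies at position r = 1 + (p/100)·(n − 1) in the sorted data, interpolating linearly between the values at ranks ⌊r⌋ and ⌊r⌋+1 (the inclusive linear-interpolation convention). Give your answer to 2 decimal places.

Sorted: 13, 94, 147, 250, 321, 417, 574.
n = 7.
r = 1 + (55/100)·(7 − 1) = 1 + 3.3 = 4.3.
Rank 4 is 250 and rank 5 is 321.
Interpolate: 250 + 0.3·(321 − 250) = 250 + 0.3·71 = 271.3.

271.30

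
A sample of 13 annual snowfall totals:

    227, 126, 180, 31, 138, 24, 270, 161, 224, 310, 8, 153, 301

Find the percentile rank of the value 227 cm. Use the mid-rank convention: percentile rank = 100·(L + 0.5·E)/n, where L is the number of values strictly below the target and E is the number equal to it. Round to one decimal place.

Sorted: 8, 24, 31, 126, 138, 153, 161, 180, 224, 227, 270, 301, 310.
Count below 227: L = 9; count equal: E = 1; n = 13.
Percentile rank = 100·(9 + 0.5·1)/13 = 100·9.5/13 = 73.08.

73.1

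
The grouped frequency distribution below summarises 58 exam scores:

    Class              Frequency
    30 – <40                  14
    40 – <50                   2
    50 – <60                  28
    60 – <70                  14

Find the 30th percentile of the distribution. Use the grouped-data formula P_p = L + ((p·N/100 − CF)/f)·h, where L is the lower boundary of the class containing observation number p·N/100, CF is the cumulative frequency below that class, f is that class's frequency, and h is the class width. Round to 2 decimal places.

N = 58; target position k = 30/100 · 58 = 17.4.
Cumulative frequencies: 14, 16, 44, 58.
Observation 17.4 falls in the class 50 – <60.
L = 50, CF = 16, f = 28, h = 10.
P30 = 50 + ((17.4 − 16)/28)·10 = 50 + 0.5 = 50.5.

50.50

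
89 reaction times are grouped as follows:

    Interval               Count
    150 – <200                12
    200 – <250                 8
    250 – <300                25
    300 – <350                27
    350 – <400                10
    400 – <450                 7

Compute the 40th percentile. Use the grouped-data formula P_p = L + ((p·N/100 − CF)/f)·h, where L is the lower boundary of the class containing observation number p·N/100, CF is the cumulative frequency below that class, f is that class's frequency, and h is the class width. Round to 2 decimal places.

281.20

N = 89; target position k = 40/100 · 89 = 35.6.
Cumulative frequencies: 12, 20, 45, 72, 82, 89.
Observation 35.6 falls in the class 250 – <300.
L = 250, CF = 20, f = 25, h = 50.
P40 = 250 + ((35.6 − 20)/25)·50 = 250 + 31.2 = 281.2.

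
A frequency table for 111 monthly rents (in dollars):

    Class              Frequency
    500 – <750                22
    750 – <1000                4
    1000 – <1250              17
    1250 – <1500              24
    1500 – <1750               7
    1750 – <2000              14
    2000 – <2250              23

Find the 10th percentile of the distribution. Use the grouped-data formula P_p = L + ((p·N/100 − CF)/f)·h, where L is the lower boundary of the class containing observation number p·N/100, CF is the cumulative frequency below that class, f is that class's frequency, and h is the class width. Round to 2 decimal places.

N = 111; target position k = 10/100 · 111 = 11.1.
Cumulative frequencies: 22, 26, 43, 67, 74, 88, 111.
Observation 11.1 falls in the class 500 – <750.
L = 500, CF = 0, f = 22, h = 250.
P10 = 500 + ((11.1 − 0)/22)·250 = 500 + 126.136 = 626.136.

626.14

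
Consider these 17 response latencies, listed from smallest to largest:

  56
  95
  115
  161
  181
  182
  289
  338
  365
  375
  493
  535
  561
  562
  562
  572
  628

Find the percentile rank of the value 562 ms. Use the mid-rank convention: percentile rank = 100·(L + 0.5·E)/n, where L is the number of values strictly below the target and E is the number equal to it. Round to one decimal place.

82.4

Count below 562: L = 13; count equal: E = 2; n = 17.
Percentile rank = 100·(13 + 0.5·2)/17 = 100·14/17 = 82.35.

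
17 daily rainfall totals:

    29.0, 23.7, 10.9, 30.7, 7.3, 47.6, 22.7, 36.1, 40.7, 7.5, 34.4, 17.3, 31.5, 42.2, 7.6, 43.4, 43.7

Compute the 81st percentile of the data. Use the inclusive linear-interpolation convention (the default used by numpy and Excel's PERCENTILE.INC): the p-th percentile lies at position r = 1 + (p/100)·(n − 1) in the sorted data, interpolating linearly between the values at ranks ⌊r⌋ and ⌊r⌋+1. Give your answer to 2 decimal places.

Sorted: 7.3, 7.5, 7.6, 10.9, 17.3, 22.7, 23.7, 29.0, 30.7, 31.5, 34.4, 36.1, 40.7, 42.2, 43.4, 43.7, 47.6.
n = 17.
r = 1 + (81/100)·(17 − 1) = 1 + 12.96 = 13.96.
Rank 13 is 40.7 and rank 14 is 42.2.
Interpolate: 40.7 + 0.96·(42.2 − 40.7) = 40.7 + 0.96·1.5 = 42.14.

42.14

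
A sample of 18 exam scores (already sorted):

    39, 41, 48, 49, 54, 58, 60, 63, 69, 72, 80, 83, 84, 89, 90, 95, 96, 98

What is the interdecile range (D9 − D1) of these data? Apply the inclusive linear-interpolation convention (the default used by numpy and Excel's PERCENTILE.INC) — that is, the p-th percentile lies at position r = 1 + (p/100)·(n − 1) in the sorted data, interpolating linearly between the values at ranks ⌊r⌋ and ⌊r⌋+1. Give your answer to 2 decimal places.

n = 18.
P10: r = 2.7; ranks 2–3 are 41, 48; interpolating gives 45.9.
P90: r = 16.3; ranks 16–17 are 95, 96; interpolating gives 95.3.
Difference: 95.3 − 45.9 = 49.4.

49.40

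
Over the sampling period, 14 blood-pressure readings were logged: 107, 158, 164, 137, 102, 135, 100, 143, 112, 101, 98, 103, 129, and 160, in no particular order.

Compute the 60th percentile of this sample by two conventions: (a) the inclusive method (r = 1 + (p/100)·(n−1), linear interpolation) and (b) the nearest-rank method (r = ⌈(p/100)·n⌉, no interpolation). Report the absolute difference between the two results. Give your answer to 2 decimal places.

Sorted: 98, 100, 101, 102, 103, 107, 112, 129, 135, 137, 143, 158, 160, 164.
n = 14.
(a) r = 8.8; between ranks 8 (129) and 9 (135): 133.8.
(b) the nearest-rank method: rank 9 → 135.
|133.8 − 135| = 1.2.

1.20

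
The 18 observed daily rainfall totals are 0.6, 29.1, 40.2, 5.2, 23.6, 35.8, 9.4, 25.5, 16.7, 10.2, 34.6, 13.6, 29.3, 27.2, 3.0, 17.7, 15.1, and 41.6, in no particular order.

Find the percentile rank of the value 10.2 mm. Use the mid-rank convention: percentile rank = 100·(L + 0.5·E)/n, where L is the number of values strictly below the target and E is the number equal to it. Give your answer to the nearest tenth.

Sorted: 0.6, 3.0, 5.2, 9.4, 10.2, 13.6, 15.1, 16.7, 17.7, 23.6, 25.5, 27.2, 29.1, 29.3, 34.6, 35.8, 40.2, 41.6.
Count below 10.2: L = 4; count equal: E = 1; n = 18.
Percentile rank = 100·(4 + 0.5·1)/18 = 100·4.5/18 = 25.

25.0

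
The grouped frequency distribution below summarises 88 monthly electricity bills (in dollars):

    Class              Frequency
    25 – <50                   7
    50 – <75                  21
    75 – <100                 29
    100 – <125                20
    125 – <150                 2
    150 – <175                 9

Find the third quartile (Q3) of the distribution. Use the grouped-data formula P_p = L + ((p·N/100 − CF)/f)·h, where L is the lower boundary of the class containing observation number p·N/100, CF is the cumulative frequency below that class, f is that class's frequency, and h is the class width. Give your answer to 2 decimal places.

N = 88; target position k = 75/100 · 88 = 66.
Cumulative frequencies: 7, 28, 57, 77, 79, 88.
Observation 66 falls in the class 100 – <125.
L = 100, CF = 57, f = 20, h = 25.
P75 = 100 + ((66 − 57)/20)·25 = 100 + 11.25 = 111.25.

111.25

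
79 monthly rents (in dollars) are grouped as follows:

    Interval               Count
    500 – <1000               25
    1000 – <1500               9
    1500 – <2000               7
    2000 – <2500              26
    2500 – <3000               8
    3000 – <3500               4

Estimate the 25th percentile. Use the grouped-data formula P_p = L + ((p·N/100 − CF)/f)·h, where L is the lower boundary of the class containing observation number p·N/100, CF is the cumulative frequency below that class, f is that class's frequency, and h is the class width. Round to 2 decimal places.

895.00

N = 79; target position k = 25/100 · 79 = 19.75.
Cumulative frequencies: 25, 34, 41, 67, 75, 79.
Observation 19.75 falls in the class 500 – <1000.
L = 500, CF = 0, f = 25, h = 500.
P25 = 500 + ((19.75 − 0)/25)·500 = 500 + 395 = 895.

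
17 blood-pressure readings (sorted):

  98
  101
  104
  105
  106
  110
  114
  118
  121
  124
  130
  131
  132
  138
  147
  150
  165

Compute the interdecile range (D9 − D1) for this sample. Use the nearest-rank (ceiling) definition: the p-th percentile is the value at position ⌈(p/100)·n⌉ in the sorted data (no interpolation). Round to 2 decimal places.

n = 17.
P10: rank ⌈10/100·17⌉ = 2 → 101.
P90: rank ⌈90/100·17⌉ = 16 → 150.
Difference: 150 − 101 = 49.

49.00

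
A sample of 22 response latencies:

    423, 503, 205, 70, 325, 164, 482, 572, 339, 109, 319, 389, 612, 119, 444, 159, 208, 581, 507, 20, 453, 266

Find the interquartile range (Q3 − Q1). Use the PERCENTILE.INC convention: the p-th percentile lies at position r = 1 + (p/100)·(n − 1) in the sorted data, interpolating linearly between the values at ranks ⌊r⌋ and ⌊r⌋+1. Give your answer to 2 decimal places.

300.50

Sorted: 20, 70, 109, 119, 159, 164, 205, 208, 266, 319, 325, 339, 389, 423, 444, 453, 482, 503, 507, 572, 581, 612.
n = 22.
P25: r = 6.25; ranks 6–7 are 164, 205; interpolating gives 174.25.
P75: r = 16.75; ranks 16–17 are 453, 482; interpolating gives 474.75.
Difference: 474.75 − 174.25 = 300.5.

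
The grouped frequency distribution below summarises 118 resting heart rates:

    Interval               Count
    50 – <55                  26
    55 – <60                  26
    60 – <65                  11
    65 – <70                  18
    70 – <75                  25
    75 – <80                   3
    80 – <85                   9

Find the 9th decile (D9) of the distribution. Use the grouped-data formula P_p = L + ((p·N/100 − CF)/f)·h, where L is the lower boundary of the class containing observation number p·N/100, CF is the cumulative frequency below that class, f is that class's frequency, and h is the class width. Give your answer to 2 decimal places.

75.33

N = 118; target position k = 90/100 · 118 = 106.2.
Cumulative frequencies: 26, 52, 63, 81, 106, 109, 118.
Observation 106.2 falls in the class 75 – <80.
L = 75, CF = 106, f = 3, h = 5.
P90 = 75 + ((106.2 − 106)/3)·5 = 75 + 0.333333 = 75.3333.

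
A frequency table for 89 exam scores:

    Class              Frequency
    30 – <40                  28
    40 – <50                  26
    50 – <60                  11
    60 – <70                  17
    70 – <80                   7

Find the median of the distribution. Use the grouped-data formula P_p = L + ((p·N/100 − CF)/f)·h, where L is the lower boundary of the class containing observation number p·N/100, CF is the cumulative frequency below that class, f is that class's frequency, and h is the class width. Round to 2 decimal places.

N = 89; target position k = 50/100 · 89 = 44.5.
Cumulative frequencies: 28, 54, 65, 82, 89.
Observation 44.5 falls in the class 40 – <50.
L = 40, CF = 28, f = 26, h = 10.
P50 = 40 + ((44.5 − 28)/26)·10 = 40 + 6.34615 = 46.3462.

46.35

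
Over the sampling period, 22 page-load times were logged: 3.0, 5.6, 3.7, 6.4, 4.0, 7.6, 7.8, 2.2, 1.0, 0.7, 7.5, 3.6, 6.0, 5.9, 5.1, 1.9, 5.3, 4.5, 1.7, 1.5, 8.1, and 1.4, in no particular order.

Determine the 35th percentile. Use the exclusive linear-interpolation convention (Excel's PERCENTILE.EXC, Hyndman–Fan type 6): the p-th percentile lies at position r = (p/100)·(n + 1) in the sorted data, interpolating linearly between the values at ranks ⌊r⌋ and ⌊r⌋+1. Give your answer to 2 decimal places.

3.03

Sorted: 0.7, 1.0, 1.4, 1.5, 1.7, 1.9, 2.2, 3.0, 3.6, 3.7, 4.0, 4.5, 5.1, 5.3, 5.6, 5.9, 6.0, 6.4, 7.5, 7.6, 7.8, 8.1.
n = 22.
r = (35/100)·(22 + 1) = 8.05.
Rank 8 is 3.0 and rank 9 is 3.6.
Interpolate: 3.0 + 0.05·(3.6 − 3.0) = 3.0 + 0.05·0.6 = 3.03.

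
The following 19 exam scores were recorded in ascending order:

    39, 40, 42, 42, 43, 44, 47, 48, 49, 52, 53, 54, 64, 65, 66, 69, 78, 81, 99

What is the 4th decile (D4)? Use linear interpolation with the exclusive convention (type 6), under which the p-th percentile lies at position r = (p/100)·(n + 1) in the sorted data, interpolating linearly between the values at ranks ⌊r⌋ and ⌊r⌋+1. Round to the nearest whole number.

48

n = 19.
r = (40/100)·(19 + 1) = 8.
r is an integer, so P40 is the value at rank 8: 48.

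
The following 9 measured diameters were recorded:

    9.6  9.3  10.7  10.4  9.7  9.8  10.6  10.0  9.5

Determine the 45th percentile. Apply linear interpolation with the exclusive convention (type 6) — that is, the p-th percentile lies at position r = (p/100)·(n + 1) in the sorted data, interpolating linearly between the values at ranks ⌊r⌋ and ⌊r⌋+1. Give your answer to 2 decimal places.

9.75

Sorted: 9.3, 9.5, 9.6, 9.7, 9.8, 10.0, 10.4, 10.6, 10.7.
n = 9.
r = (45/100)·(9 + 1) = 4.5.
Rank 4 is 9.7 and rank 5 is 9.8.
Interpolate: 9.7 + 0.5·(9.8 − 9.7) = 9.7 + 0.5·0.1 = 9.75.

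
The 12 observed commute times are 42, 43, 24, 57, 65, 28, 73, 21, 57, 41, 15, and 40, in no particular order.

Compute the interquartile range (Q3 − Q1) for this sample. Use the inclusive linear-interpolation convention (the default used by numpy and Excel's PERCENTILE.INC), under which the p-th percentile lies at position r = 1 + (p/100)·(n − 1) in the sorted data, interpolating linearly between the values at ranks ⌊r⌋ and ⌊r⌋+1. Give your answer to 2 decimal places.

Sorted: 15, 21, 24, 28, 40, 41, 42, 43, 57, 57, 65, 73.
n = 12.
P25: r = 3.75; ranks 3–4 are 24, 28; interpolating gives 27.
P75: r = 9.25; ranks 9–10 are 57, 57; interpolating gives 57.
Difference: 57 − 27 = 30.

30.00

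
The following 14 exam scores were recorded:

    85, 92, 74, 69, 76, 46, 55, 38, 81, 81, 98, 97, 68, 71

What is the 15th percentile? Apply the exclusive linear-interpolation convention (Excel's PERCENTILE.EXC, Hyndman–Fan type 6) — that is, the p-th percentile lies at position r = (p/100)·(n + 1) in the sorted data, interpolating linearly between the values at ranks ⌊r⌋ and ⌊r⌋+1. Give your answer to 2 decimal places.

48.25

Sorted: 38, 46, 55, 68, 69, 71, 74, 76, 81, 81, 85, 92, 97, 98.
n = 14.
r = (15/100)·(14 + 1) = 2.25.
Rank 2 is 46 and rank 3 is 55.
Interpolate: 46 + 0.25·(55 − 46) = 46 + 0.25·9 = 48.25.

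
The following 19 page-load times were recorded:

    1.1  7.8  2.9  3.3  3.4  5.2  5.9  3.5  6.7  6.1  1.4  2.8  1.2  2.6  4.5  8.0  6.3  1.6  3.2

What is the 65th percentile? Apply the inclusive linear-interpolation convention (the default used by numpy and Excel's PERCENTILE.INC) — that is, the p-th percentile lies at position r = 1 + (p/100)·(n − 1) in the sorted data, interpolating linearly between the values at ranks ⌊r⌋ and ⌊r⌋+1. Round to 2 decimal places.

4.99

Sorted: 1.1, 1.2, 1.4, 1.6, 2.6, 2.8, 2.9, 3.2, 3.3, 3.4, 3.5, 4.5, 5.2, 5.9, 6.1, 6.3, 6.7, 7.8, 8.0.
n = 19.
r = 1 + (65/100)·(19 − 1) = 1 + 11.7 = 12.7.
Rank 12 is 4.5 and rank 13 is 5.2.
Interpolate: 4.5 + 0.7·(5.2 − 4.5) = 4.5 + 0.7·0.7 = 4.99.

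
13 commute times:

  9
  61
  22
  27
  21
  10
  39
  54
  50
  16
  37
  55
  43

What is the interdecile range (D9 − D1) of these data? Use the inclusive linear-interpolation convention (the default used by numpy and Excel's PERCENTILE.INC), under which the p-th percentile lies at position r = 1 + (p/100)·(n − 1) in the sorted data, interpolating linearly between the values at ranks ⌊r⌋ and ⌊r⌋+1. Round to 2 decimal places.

43.60

Sorted: 9, 10, 16, 21, 22, 27, 37, 39, 43, 50, 54, 55, 61.
n = 13.
P10: r = 2.2; ranks 2–3 are 10, 16; interpolating gives 11.2.
P90: r = 11.8; ranks 11–12 are 54, 55; interpolating gives 54.8.
Difference: 54.8 − 11.2 = 43.6.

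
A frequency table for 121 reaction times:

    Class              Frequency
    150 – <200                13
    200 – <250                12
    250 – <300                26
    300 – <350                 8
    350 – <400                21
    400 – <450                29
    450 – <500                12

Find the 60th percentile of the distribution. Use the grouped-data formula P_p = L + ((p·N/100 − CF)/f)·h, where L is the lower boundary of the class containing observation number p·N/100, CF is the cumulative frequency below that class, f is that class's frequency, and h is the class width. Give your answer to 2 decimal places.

382.38

N = 121; target position k = 60/100 · 121 = 72.6.
Cumulative frequencies: 13, 25, 51, 59, 80, 109, 121.
Observation 72.6 falls in the class 350 – <400.
L = 350, CF = 59, f = 21, h = 50.
P60 = 350 + ((72.6 − 59)/21)·50 = 350 + 32.381 = 382.381.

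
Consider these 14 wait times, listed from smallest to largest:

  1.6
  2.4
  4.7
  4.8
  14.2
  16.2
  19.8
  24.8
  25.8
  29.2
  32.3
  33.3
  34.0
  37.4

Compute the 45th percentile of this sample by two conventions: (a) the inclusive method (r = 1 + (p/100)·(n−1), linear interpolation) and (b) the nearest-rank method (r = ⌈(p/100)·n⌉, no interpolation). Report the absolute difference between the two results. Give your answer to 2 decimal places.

0.54

n = 14.
(a) r = 6.85; between ranks 6 (16.2) and 7 (19.8): 19.26.
(b) the nearest-rank method: rank 7 → 19.8.
|19.26 − 19.8| = 0.54.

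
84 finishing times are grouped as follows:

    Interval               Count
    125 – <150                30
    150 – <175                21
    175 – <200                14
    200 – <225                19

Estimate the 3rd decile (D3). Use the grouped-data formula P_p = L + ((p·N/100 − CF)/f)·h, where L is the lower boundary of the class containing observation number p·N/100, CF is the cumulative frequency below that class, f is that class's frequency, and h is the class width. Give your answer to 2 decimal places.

N = 84; target position k = 30/100 · 84 = 25.2.
Cumulative frequencies: 30, 51, 65, 84.
Observation 25.2 falls in the class 125 – <150.
L = 125, CF = 0, f = 30, h = 25.
P30 = 125 + ((25.2 − 0)/30)·25 = 125 + 21 = 146.

146.00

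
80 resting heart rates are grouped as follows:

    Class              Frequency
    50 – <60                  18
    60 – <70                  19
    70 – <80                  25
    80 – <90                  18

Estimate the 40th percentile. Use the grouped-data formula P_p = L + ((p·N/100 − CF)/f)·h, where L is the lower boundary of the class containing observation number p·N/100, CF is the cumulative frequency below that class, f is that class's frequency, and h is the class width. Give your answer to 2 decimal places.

67.37

N = 80; target position k = 40/100 · 80 = 32.
Cumulative frequencies: 18, 37, 62, 80.
Observation 32 falls in the class 60 – <70.
L = 60, CF = 18, f = 19, h = 10.
P40 = 60 + ((32 − 18)/19)·10 = 60 + 7.36842 = 67.3684.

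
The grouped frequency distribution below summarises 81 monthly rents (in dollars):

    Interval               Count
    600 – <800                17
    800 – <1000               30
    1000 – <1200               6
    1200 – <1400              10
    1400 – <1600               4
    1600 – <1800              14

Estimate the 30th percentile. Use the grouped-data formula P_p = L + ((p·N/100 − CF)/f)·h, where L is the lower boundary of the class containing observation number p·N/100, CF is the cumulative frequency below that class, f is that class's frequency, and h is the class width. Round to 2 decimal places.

N = 81; target position k = 30/100 · 81 = 24.3.
Cumulative frequencies: 17, 47, 53, 63, 67, 81.
Observation 24.3 falls in the class 800 – <1000.
L = 800, CF = 17, f = 30, h = 200.
P30 = 800 + ((24.3 − 17)/30)·200 = 800 + 48.6667 = 848.667.

848.67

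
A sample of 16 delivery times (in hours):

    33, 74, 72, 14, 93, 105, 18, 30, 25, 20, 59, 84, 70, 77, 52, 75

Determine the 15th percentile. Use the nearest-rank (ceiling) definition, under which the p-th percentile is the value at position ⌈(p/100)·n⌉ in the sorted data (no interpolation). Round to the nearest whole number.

20

Sorted: 14, 18, 20, 25, 30, 33, 52, 59, 70, 72, 74, 75, 77, 84, 93, 105.
n = 16.
Position = ⌈15/100 · 16⌉ = ⌈2.4⌉ = 3.
The value at rank 3 is 20.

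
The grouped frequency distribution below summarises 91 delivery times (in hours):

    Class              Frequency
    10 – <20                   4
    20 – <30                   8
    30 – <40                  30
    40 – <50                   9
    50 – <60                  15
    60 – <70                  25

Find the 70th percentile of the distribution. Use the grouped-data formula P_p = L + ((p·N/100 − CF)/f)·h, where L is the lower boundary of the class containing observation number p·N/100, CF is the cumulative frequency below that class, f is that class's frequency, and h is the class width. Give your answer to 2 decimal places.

58.47

N = 91; target position k = 70/100 · 91 = 63.7.
Cumulative frequencies: 4, 12, 42, 51, 66, 91.
Observation 63.7 falls in the class 50 – <60.
L = 50, CF = 51, f = 15, h = 10.
P70 = 50 + ((63.7 − 51)/15)·10 = 50 + 8.46667 = 58.4667.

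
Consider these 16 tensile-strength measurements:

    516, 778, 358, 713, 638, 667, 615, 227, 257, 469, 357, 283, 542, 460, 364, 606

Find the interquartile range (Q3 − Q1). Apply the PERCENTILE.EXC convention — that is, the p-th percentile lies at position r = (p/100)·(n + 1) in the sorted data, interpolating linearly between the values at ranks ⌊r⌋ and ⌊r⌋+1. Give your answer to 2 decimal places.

275.00

Sorted: 227, 257, 283, 357, 358, 364, 460, 469, 516, 542, 606, 615, 638, 667, 713, 778.
n = 16.
P25: r = 4.25; ranks 4–5 are 357, 358; interpolating gives 357.25.
P75: r = 12.75; ranks 12–13 are 615, 638; interpolating gives 632.25.
Difference: 632.25 − 357.25 = 275.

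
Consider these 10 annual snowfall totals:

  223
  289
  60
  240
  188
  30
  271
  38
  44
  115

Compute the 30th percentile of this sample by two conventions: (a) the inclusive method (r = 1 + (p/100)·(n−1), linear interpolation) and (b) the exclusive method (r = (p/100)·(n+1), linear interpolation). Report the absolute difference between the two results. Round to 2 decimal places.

Sorted: 30, 38, 44, 60, 115, 188, 223, 240, 271, 289.
n = 10.
(a) r = 3.7; between ranks 3 (44) and 4 (60): 55.2.
(b) r = 3.3; between ranks 3 (44) and 4 (60): 48.8.
|55.2 − 48.8| = 6.4.

6.40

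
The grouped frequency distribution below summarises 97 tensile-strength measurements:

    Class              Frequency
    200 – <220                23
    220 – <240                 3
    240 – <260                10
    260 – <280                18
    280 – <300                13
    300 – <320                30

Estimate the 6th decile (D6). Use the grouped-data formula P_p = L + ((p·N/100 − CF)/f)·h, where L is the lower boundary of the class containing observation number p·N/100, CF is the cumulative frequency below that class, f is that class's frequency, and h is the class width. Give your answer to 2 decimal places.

N = 97; target position k = 60/100 · 97 = 58.2.
Cumulative frequencies: 23, 26, 36, 54, 67, 97.
Observation 58.2 falls in the class 280 – <300.
L = 280, CF = 54, f = 13, h = 20.
P60 = 280 + ((58.2 − 54)/13)·20 = 280 + 6.46154 = 286.462.

286.46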